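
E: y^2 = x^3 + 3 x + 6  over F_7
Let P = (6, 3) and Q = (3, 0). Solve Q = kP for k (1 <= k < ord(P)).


Enumerate multiples of P until we hit Q = (3, 0):
  1P = (6, 3)
  2P = (3, 0)
Match found at i = 2.

k = 2


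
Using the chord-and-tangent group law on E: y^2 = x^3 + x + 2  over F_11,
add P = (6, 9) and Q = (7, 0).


P != Q, so use the chord formula.
s = (y2 - y1) / (x2 - x1) = (2) / (1) mod 11 = 2
x3 = s^2 - x1 - x2 mod 11 = 2^2 - 6 - 7 = 2
y3 = s (x1 - x3) - y1 mod 11 = 2 * (6 - 2) - 9 = 10

P + Q = (2, 10)


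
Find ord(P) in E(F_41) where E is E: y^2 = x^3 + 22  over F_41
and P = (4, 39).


Compute successive multiples of P until we hit O:
  1P = (4, 39)
  2P = (13, 28)
  3P = (26, 38)
  4P = (16, 10)
  5P = (22, 25)
  6P = (7, 18)
  7P = (38, 35)
  8P = (1, 33)
  ... (continuing to 42P)
  42P = O

ord(P) = 42


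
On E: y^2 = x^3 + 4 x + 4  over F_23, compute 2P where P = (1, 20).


Doubling: s = (3 x1^2 + a) / (2 y1)
s = (3*1^2 + 4) / (2*20) mod 23 = 18
x3 = s^2 - 2 x1 mod 23 = 18^2 - 2*1 = 0
y3 = s (x1 - x3) - y1 mod 23 = 18 * (1 - 0) - 20 = 21

2P = (0, 21)


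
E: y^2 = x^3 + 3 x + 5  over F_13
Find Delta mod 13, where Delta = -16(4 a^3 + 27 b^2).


4 a^3 + 27 b^2 = 4*3^3 + 27*5^2 = 108 + 675 = 783
Delta = -16 * (783) = -12528
Delta mod 13 = 4

Delta = 4 (mod 13)


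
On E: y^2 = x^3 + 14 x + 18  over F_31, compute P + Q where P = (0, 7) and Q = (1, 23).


P != Q, so use the chord formula.
s = (y2 - y1) / (x2 - x1) = (16) / (1) mod 31 = 16
x3 = s^2 - x1 - x2 mod 31 = 16^2 - 0 - 1 = 7
y3 = s (x1 - x3) - y1 mod 31 = 16 * (0 - 7) - 7 = 5

P + Q = (7, 5)


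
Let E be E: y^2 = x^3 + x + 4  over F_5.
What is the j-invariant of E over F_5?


Delta = -16(4 a^3 + 27 b^2) mod 5 = 4
-1728 * (4 a)^3 = -1728 * (4*1)^3 mod 5 = 3
j = 3 * 4^(-1) mod 5 = 2

j = 2 (mod 5)


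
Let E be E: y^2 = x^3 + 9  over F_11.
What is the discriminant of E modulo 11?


4 a^3 + 27 b^2 = 4*0^3 + 27*9^2 = 0 + 2187 = 2187
Delta = -16 * (2187) = -34992
Delta mod 11 = 10

Delta = 10 (mod 11)


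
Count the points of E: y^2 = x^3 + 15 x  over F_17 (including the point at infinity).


For each x in F_17, count y with y^2 = x^3 + 15 x + 0 mod 17:
  x = 0: RHS = 0, y in [0]  -> 1 point(s)
  x = 1: RHS = 16, y in [4, 13]  -> 2 point(s)
  x = 2: RHS = 4, y in [2, 15]  -> 2 point(s)
  x = 3: RHS = 4, y in [2, 15]  -> 2 point(s)
  x = 5: RHS = 13, y in [8, 9]  -> 2 point(s)
  x = 6: RHS = 0, y in [0]  -> 1 point(s)
  x = 11: RHS = 0, y in [0]  -> 1 point(s)
  x = 12: RHS = 4, y in [2, 15]  -> 2 point(s)
  x = 14: RHS = 13, y in [8, 9]  -> 2 point(s)
  x = 15: RHS = 13, y in [8, 9]  -> 2 point(s)
  x = 16: RHS = 1, y in [1, 16]  -> 2 point(s)
Affine points: 19. Add the point at infinity: total = 20.

#E(F_17) = 20


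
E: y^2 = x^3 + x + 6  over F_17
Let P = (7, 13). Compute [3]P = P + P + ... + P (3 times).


k = 3 = 11_2 (binary, LSB first: 11)
Double-and-add from P = (7, 13):
  bit 0 = 1: acc = O + (7, 13) = (7, 13)
  bit 1 = 1: acc = (7, 13) + (1, 12) = (1, 5)

3P = (1, 5)


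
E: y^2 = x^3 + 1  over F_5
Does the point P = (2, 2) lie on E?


Check whether y^2 = x^3 + 0 x + 1 (mod 5) for (x, y) = (2, 2).
LHS: y^2 = 2^2 mod 5 = 4
RHS: x^3 + 0 x + 1 = 2^3 + 0*2 + 1 mod 5 = 4
LHS = RHS

Yes, on the curve


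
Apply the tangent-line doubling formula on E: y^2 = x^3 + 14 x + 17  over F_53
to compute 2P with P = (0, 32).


Doubling: s = (3 x1^2 + a) / (2 y1)
s = (3*0^2 + 14) / (2*32) mod 53 = 35
x3 = s^2 - 2 x1 mod 53 = 35^2 - 2*0 = 6
y3 = s (x1 - x3) - y1 mod 53 = 35 * (0 - 6) - 32 = 23

2P = (6, 23)


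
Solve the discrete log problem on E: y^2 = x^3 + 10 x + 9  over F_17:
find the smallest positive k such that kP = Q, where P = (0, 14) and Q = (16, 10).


Enumerate multiples of P until we hit Q = (16, 10):
  1P = (0, 14)
  2P = (16, 7)
  3P = (16, 10)
Match found at i = 3.

k = 3


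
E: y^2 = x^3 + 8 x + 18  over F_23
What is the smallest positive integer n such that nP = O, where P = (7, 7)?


Compute successive multiples of P until we hit O:
  1P = (7, 7)
  2P = (12, 5)
  3P = (6, 11)
  4P = (3, 0)
  5P = (6, 12)
  6P = (12, 18)
  7P = (7, 16)
  8P = O

ord(P) = 8


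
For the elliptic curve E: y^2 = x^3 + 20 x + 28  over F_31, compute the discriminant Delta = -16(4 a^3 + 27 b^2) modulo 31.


4 a^3 + 27 b^2 = 4*20^3 + 27*28^2 = 32000 + 21168 = 53168
Delta = -16 * (53168) = -850688
Delta mod 31 = 14

Delta = 14 (mod 31)


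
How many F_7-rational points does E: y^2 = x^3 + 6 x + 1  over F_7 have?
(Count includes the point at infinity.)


For each x in F_7, count y with y^2 = x^3 + 6 x + 1 mod 7:
  x = 0: RHS = 1, y in [1, 6]  -> 2 point(s)
  x = 1: RHS = 1, y in [1, 6]  -> 2 point(s)
  x = 2: RHS = 0, y in [0]  -> 1 point(s)
  x = 3: RHS = 4, y in [2, 5]  -> 2 point(s)
  x = 5: RHS = 2, y in [3, 4]  -> 2 point(s)
  x = 6: RHS = 1, y in [1, 6]  -> 2 point(s)
Affine points: 11. Add the point at infinity: total = 12.

#E(F_7) = 12


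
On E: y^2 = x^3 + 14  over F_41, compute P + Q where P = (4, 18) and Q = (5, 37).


P != Q, so use the chord formula.
s = (y2 - y1) / (x2 - x1) = (19) / (1) mod 41 = 19
x3 = s^2 - x1 - x2 mod 41 = 19^2 - 4 - 5 = 24
y3 = s (x1 - x3) - y1 mod 41 = 19 * (4 - 24) - 18 = 12

P + Q = (24, 12)


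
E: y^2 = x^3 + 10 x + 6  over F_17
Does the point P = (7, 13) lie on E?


Check whether y^2 = x^3 + 10 x + 6 (mod 17) for (x, y) = (7, 13).
LHS: y^2 = 13^2 mod 17 = 16
RHS: x^3 + 10 x + 6 = 7^3 + 10*7 + 6 mod 17 = 11
LHS != RHS

No, not on the curve


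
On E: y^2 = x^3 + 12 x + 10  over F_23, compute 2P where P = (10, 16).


Doubling: s = (3 x1^2 + a) / (2 y1)
s = (3*10^2 + 12) / (2*16) mod 23 = 4
x3 = s^2 - 2 x1 mod 23 = 4^2 - 2*10 = 19
y3 = s (x1 - x3) - y1 mod 23 = 4 * (10 - 19) - 16 = 17

2P = (19, 17)


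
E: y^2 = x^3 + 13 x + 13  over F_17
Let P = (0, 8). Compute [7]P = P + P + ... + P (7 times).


k = 7 = 111_2 (binary, LSB first: 111)
Double-and-add from P = (0, 8):
  bit 0 = 1: acc = O + (0, 8) = (0, 8)
  bit 1 = 1: acc = (0, 8) + (16, 13) = (9, 3)
  bit 2 = 1: acc = (9, 3) + (6, 1) = (10, 2)

7P = (10, 2)


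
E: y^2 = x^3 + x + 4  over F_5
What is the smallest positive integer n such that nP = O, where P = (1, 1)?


Compute successive multiples of P until we hit O:
  1P = (1, 1)
  2P = (2, 2)
  3P = (3, 2)
  4P = (0, 2)
  5P = (0, 3)
  6P = (3, 3)
  7P = (2, 3)
  8P = (1, 4)
  ... (continuing to 9P)
  9P = O

ord(P) = 9


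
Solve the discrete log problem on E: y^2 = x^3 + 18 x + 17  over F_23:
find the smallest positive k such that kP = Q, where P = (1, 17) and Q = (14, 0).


Enumerate multiples of P until we hit Q = (14, 0):
  1P = (1, 17)
  2P = (14, 0)
Match found at i = 2.

k = 2


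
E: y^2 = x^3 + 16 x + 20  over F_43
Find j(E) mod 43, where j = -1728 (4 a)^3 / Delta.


Delta = -16(4 a^3 + 27 b^2) mod 43 = 1
-1728 * (4 a)^3 = -1728 * (4*16)^3 mod 43 = 1
j = 1 * 1^(-1) mod 43 = 1

j = 1 (mod 43)


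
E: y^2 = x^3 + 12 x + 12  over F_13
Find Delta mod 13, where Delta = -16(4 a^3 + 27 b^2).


4 a^3 + 27 b^2 = 4*12^3 + 27*12^2 = 6912 + 3888 = 10800
Delta = -16 * (10800) = -172800
Delta mod 13 = 9

Delta = 9 (mod 13)


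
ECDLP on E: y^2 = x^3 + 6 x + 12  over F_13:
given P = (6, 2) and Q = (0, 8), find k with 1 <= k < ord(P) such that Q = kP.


Enumerate multiples of P until we hit Q = (0, 8):
  1P = (6, 2)
  2P = (4, 3)
  3P = (0, 8)
Match found at i = 3.

k = 3


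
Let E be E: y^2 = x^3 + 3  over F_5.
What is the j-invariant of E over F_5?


Delta = -16(4 a^3 + 27 b^2) mod 5 = 2
-1728 * (4 a)^3 = -1728 * (4*0)^3 mod 5 = 0
j = 0 * 2^(-1) mod 5 = 0

j = 0 (mod 5)


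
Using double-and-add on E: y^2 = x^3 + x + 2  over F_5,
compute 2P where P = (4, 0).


k = 2 = 10_2 (binary, LSB first: 01)
Double-and-add from P = (4, 0):
  bit 0 = 0: acc unchanged = O
  bit 1 = 1: acc = O + O = O

2P = O


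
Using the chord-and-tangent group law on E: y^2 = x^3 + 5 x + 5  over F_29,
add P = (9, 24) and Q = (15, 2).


P != Q, so use the chord formula.
s = (y2 - y1) / (x2 - x1) = (7) / (6) mod 29 = 6
x3 = s^2 - x1 - x2 mod 29 = 6^2 - 9 - 15 = 12
y3 = s (x1 - x3) - y1 mod 29 = 6 * (9 - 12) - 24 = 16

P + Q = (12, 16)


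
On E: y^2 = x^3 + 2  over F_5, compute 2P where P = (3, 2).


Doubling: s = (3 x1^2 + a) / (2 y1)
s = (3*3^2 + 0) / (2*2) mod 5 = 3
x3 = s^2 - 2 x1 mod 5 = 3^2 - 2*3 = 3
y3 = s (x1 - x3) - y1 mod 5 = 3 * (3 - 3) - 2 = 3

2P = (3, 3)


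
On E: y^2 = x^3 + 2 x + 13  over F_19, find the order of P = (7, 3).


Compute successive multiples of P until we hit O:
  1P = (7, 3)
  2P = (10, 8)
  3P = (9, 0)
  4P = (10, 11)
  5P = (7, 16)
  6P = O

ord(P) = 6


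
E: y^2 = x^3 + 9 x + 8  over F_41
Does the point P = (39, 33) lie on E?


Check whether y^2 = x^3 + 9 x + 8 (mod 41) for (x, y) = (39, 33).
LHS: y^2 = 33^2 mod 41 = 23
RHS: x^3 + 9 x + 8 = 39^3 + 9*39 + 8 mod 41 = 23
LHS = RHS

Yes, on the curve


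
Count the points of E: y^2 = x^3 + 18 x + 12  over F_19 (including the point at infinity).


For each x in F_19, count y with y^2 = x^3 + 18 x + 12 mod 19:
  x = 3: RHS = 17, y in [6, 13]  -> 2 point(s)
  x = 7: RHS = 6, y in [5, 14]  -> 2 point(s)
  x = 13: RHS = 11, y in [7, 12]  -> 2 point(s)
  x = 14: RHS = 6, y in [5, 14]  -> 2 point(s)
  x = 15: RHS = 9, y in [3, 16]  -> 2 point(s)
  x = 16: RHS = 7, y in [8, 11]  -> 2 point(s)
  x = 17: RHS = 6, y in [5, 14]  -> 2 point(s)
Affine points: 14. Add the point at infinity: total = 15.

#E(F_19) = 15


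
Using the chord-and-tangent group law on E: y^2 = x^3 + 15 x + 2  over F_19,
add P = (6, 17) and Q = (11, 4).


P != Q, so use the chord formula.
s = (y2 - y1) / (x2 - x1) = (6) / (5) mod 19 = 5
x3 = s^2 - x1 - x2 mod 19 = 5^2 - 6 - 11 = 8
y3 = s (x1 - x3) - y1 mod 19 = 5 * (6 - 8) - 17 = 11

P + Q = (8, 11)


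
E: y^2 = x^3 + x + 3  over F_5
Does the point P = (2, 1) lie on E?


Check whether y^2 = x^3 + 1 x + 3 (mod 5) for (x, y) = (2, 1).
LHS: y^2 = 1^2 mod 5 = 1
RHS: x^3 + 1 x + 3 = 2^3 + 1*2 + 3 mod 5 = 3
LHS != RHS

No, not on the curve


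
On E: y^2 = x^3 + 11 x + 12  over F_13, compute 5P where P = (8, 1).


k = 5 = 101_2 (binary, LSB first: 101)
Double-and-add from P = (8, 1):
  bit 0 = 1: acc = O + (8, 1) = (8, 1)
  bit 1 = 0: acc unchanged = (8, 1)
  bit 2 = 1: acc = (8, 1) + (12, 0) = (2, 4)

5P = (2, 4)


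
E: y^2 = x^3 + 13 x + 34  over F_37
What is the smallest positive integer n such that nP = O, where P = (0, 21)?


Compute successive multiples of P until we hit O:
  1P = (0, 21)
  2P = (26, 15)
  3P = (22, 4)
  4P = (25, 0)
  5P = (22, 33)
  6P = (26, 22)
  7P = (0, 16)
  8P = O

ord(P) = 8


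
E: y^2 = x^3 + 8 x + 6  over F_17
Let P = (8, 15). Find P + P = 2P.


Doubling: s = (3 x1^2 + a) / (2 y1)
s = (3*8^2 + 8) / (2*15) mod 17 = 1
x3 = s^2 - 2 x1 mod 17 = 1^2 - 2*8 = 2
y3 = s (x1 - x3) - y1 mod 17 = 1 * (8 - 2) - 15 = 8

2P = (2, 8)


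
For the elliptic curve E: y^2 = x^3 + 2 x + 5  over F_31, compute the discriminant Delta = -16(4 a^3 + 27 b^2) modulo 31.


4 a^3 + 27 b^2 = 4*2^3 + 27*5^2 = 32 + 675 = 707
Delta = -16 * (707) = -11312
Delta mod 31 = 3

Delta = 3 (mod 31)


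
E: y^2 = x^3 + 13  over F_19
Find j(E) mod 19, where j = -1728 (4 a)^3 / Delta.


Delta = -16(4 a^3 + 27 b^2) mod 19 = 9
-1728 * (4 a)^3 = -1728 * (4*0)^3 mod 19 = 0
j = 0 * 9^(-1) mod 19 = 0

j = 0 (mod 19)


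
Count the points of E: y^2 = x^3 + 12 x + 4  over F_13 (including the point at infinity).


For each x in F_13, count y with y^2 = x^3 + 12 x + 4 mod 13:
  x = 0: RHS = 4, y in [2, 11]  -> 2 point(s)
  x = 1: RHS = 4, y in [2, 11]  -> 2 point(s)
  x = 2: RHS = 10, y in [6, 7]  -> 2 point(s)
  x = 4: RHS = 12, y in [5, 8]  -> 2 point(s)
  x = 8: RHS = 1, y in [1, 12]  -> 2 point(s)
  x = 9: RHS = 9, y in [3, 10]  -> 2 point(s)
  x = 12: RHS = 4, y in [2, 11]  -> 2 point(s)
Affine points: 14. Add the point at infinity: total = 15.

#E(F_13) = 15


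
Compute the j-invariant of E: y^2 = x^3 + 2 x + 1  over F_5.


Delta = -16(4 a^3 + 27 b^2) mod 5 = 1
-1728 * (4 a)^3 = -1728 * (4*2)^3 mod 5 = 4
j = 4 * 1^(-1) mod 5 = 4

j = 4 (mod 5)


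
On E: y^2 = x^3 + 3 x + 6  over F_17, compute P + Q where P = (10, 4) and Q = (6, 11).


P != Q, so use the chord formula.
s = (y2 - y1) / (x2 - x1) = (7) / (13) mod 17 = 11
x3 = s^2 - x1 - x2 mod 17 = 11^2 - 10 - 6 = 3
y3 = s (x1 - x3) - y1 mod 17 = 11 * (10 - 3) - 4 = 5

P + Q = (3, 5)


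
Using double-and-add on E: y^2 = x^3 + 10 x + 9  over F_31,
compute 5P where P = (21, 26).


k = 5 = 101_2 (binary, LSB first: 101)
Double-and-add from P = (21, 26):
  bit 0 = 1: acc = O + (21, 26) = (21, 26)
  bit 1 = 0: acc unchanged = (21, 26)
  bit 2 = 1: acc = (21, 26) + (0, 28) = (15, 0)

5P = (15, 0)


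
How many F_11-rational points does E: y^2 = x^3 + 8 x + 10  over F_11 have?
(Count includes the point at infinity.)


For each x in F_11, count y with y^2 = x^3 + 8 x + 10 mod 11:
  x = 2: RHS = 1, y in [1, 10]  -> 2 point(s)
  x = 8: RHS = 3, y in [5, 6]  -> 2 point(s)
  x = 10: RHS = 1, y in [1, 10]  -> 2 point(s)
Affine points: 6. Add the point at infinity: total = 7.

#E(F_11) = 7


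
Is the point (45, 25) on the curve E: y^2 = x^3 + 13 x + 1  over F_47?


Check whether y^2 = x^3 + 13 x + 1 (mod 47) for (x, y) = (45, 25).
LHS: y^2 = 25^2 mod 47 = 14
RHS: x^3 + 13 x + 1 = 45^3 + 13*45 + 1 mod 47 = 14
LHS = RHS

Yes, on the curve


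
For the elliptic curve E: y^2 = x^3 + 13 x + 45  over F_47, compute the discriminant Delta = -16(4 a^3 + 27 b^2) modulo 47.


4 a^3 + 27 b^2 = 4*13^3 + 27*45^2 = 8788 + 54675 = 63463
Delta = -16 * (63463) = -1015408
Delta mod 47 = 27

Delta = 27 (mod 47)


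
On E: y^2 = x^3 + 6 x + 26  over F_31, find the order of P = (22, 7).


Compute successive multiples of P until we hit O:
  1P = (22, 7)
  2P = (15, 9)
  3P = (8, 20)
  4P = (21, 12)
  5P = (13, 10)
  6P = (3, 28)
  7P = (11, 20)
  8P = (14, 23)
  ... (continuing to 34P)
  34P = O

ord(P) = 34


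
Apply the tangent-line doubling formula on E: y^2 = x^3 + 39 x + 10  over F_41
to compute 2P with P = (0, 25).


Doubling: s = (3 x1^2 + a) / (2 y1)
s = (3*0^2 + 39) / (2*25) mod 41 = 18
x3 = s^2 - 2 x1 mod 41 = 18^2 - 2*0 = 37
y3 = s (x1 - x3) - y1 mod 41 = 18 * (0 - 37) - 25 = 6

2P = (37, 6)


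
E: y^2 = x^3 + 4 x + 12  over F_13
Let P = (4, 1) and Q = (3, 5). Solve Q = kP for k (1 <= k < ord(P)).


Enumerate multiples of P until we hit Q = (3, 5):
  1P = (4, 1)
  2P = (5, 12)
  3P = (8, 7)
  4P = (0, 5)
  5P = (10, 5)
  6P = (11, 3)
  7P = (1, 11)
  8P = (9, 7)
  9P = (3, 8)
  10P = (3, 5)
Match found at i = 10.

k = 10


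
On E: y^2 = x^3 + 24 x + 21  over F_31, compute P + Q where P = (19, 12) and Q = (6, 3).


P != Q, so use the chord formula.
s = (y2 - y1) / (x2 - x1) = (22) / (18) mod 31 = 15
x3 = s^2 - x1 - x2 mod 31 = 15^2 - 19 - 6 = 14
y3 = s (x1 - x3) - y1 mod 31 = 15 * (19 - 14) - 12 = 1

P + Q = (14, 1)


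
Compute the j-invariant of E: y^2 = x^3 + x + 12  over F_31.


Delta = -16(4 a^3 + 27 b^2) mod 31 = 7
-1728 * (4 a)^3 = -1728 * (4*1)^3 mod 31 = 16
j = 16 * 7^(-1) mod 31 = 20

j = 20 (mod 31)


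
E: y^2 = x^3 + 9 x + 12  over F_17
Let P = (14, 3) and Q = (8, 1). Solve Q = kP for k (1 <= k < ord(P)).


Enumerate multiples of P until we hit Q = (8, 1):
  1P = (14, 3)
  2P = (8, 16)
  3P = (3, 10)
  4P = (16, 6)
  5P = (2, 15)
  6P = (2, 2)
  7P = (16, 11)
  8P = (3, 7)
  9P = (8, 1)
Match found at i = 9.

k = 9


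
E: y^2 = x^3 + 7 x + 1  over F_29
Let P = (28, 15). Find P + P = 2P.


Doubling: s = (3 x1^2 + a) / (2 y1)
s = (3*28^2 + 7) / (2*15) mod 29 = 10
x3 = s^2 - 2 x1 mod 29 = 10^2 - 2*28 = 15
y3 = s (x1 - x3) - y1 mod 29 = 10 * (28 - 15) - 15 = 28

2P = (15, 28)


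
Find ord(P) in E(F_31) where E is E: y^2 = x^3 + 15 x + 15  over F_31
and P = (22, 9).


Compute successive multiples of P until we hit O:
  1P = (22, 9)
  2P = (3, 5)
  3P = (13, 19)
  4P = (29, 16)
  5P = (12, 1)
  6P = (15, 9)
  7P = (25, 22)
  8P = (20, 10)
  ... (continuing to 28P)
  28P = O

ord(P) = 28


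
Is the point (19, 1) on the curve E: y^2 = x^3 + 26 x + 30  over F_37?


Check whether y^2 = x^3 + 26 x + 30 (mod 37) for (x, y) = (19, 1).
LHS: y^2 = 1^2 mod 37 = 1
RHS: x^3 + 26 x + 30 = 19^3 + 26*19 + 30 mod 37 = 20
LHS != RHS

No, not on the curve


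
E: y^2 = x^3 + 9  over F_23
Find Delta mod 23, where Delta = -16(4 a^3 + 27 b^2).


4 a^3 + 27 b^2 = 4*0^3 + 27*9^2 = 0 + 2187 = 2187
Delta = -16 * (2187) = -34992
Delta mod 23 = 14

Delta = 14 (mod 23)


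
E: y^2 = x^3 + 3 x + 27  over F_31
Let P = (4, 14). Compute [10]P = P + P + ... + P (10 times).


k = 10 = 1010_2 (binary, LSB first: 0101)
Double-and-add from P = (4, 14):
  bit 0 = 0: acc unchanged = O
  bit 1 = 1: acc = O + (2, 14) = (2, 14)
  bit 2 = 0: acc unchanged = (2, 14)
  bit 3 = 1: acc = (2, 14) + (21, 12) = (2, 17)

10P = (2, 17)


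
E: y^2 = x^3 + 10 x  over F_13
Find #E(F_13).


For each x in F_13, count y with y^2 = x^3 + 10 x + 0 mod 13:
  x = 0: RHS = 0, y in [0]  -> 1 point(s)
  x = 4: RHS = 0, y in [0]  -> 1 point(s)
  x = 6: RHS = 3, y in [4, 9]  -> 2 point(s)
  x = 7: RHS = 10, y in [6, 7]  -> 2 point(s)
  x = 9: RHS = 0, y in [0]  -> 1 point(s)
Affine points: 7. Add the point at infinity: total = 8.

#E(F_13) = 8


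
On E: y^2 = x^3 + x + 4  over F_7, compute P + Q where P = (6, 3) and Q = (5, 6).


P != Q, so use the chord formula.
s = (y2 - y1) / (x2 - x1) = (3) / (6) mod 7 = 4
x3 = s^2 - x1 - x2 mod 7 = 4^2 - 6 - 5 = 5
y3 = s (x1 - x3) - y1 mod 7 = 4 * (6 - 5) - 3 = 1

P + Q = (5, 1)


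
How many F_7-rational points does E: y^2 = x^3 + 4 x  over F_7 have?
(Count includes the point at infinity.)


For each x in F_7, count y with y^2 = x^3 + 4 x + 0 mod 7:
  x = 0: RHS = 0, y in [0]  -> 1 point(s)
  x = 2: RHS = 2, y in [3, 4]  -> 2 point(s)
  x = 3: RHS = 4, y in [2, 5]  -> 2 point(s)
  x = 6: RHS = 2, y in [3, 4]  -> 2 point(s)
Affine points: 7. Add the point at infinity: total = 8.

#E(F_7) = 8


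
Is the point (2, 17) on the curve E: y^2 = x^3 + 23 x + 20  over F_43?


Check whether y^2 = x^3 + 23 x + 20 (mod 43) for (x, y) = (2, 17).
LHS: y^2 = 17^2 mod 43 = 31
RHS: x^3 + 23 x + 20 = 2^3 + 23*2 + 20 mod 43 = 31
LHS = RHS

Yes, on the curve


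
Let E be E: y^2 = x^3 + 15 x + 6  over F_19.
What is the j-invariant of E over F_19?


Delta = -16(4 a^3 + 27 b^2) mod 19 = 1
-1728 * (4 a)^3 = -1728 * (4*15)^3 mod 19 = 8
j = 8 * 1^(-1) mod 19 = 8

j = 8 (mod 19)


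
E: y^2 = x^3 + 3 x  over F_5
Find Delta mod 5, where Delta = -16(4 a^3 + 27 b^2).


4 a^3 + 27 b^2 = 4*3^3 + 27*0^2 = 108 + 0 = 108
Delta = -16 * (108) = -1728
Delta mod 5 = 2

Delta = 2 (mod 5)


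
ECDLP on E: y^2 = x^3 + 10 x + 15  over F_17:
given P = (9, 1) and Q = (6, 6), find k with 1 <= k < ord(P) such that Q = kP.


Enumerate multiples of P until we hit Q = (6, 6):
  1P = (9, 1)
  2P = (0, 7)
  3P = (16, 15)
  4P = (13, 8)
  5P = (14, 3)
  6P = (3, 15)
  7P = (1, 3)
  8P = (6, 11)
  9P = (15, 2)
  10P = (2, 3)
  11P = (4, 0)
  12P = (2, 14)
  13P = (15, 15)
  14P = (6, 6)
Match found at i = 14.

k = 14


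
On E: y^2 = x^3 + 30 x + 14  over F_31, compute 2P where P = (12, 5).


k = 2 = 10_2 (binary, LSB first: 01)
Double-and-add from P = (12, 5):
  bit 0 = 0: acc unchanged = O
  bit 1 = 1: acc = O + (26, 24) = (26, 24)

2P = (26, 24)


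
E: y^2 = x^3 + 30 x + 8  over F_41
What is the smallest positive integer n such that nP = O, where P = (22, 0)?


Compute successive multiples of P until we hit O:
  1P = (22, 0)
  2P = O

ord(P) = 2


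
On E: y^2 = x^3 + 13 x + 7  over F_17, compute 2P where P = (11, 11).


Doubling: s = (3 x1^2 + a) / (2 y1)
s = (3*11^2 + 13) / (2*11) mod 17 = 14
x3 = s^2 - 2 x1 mod 17 = 14^2 - 2*11 = 4
y3 = s (x1 - x3) - y1 mod 17 = 14 * (11 - 4) - 11 = 2

2P = (4, 2)


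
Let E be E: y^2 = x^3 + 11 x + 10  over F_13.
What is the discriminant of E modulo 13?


4 a^3 + 27 b^2 = 4*11^3 + 27*10^2 = 5324 + 2700 = 8024
Delta = -16 * (8024) = -128384
Delta mod 13 = 4

Delta = 4 (mod 13)


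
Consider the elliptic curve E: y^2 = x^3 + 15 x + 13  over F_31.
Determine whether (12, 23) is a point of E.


Check whether y^2 = x^3 + 15 x + 13 (mod 31) for (x, y) = (12, 23).
LHS: y^2 = 23^2 mod 31 = 2
RHS: x^3 + 15 x + 13 = 12^3 + 15*12 + 13 mod 31 = 30
LHS != RHS

No, not on the curve


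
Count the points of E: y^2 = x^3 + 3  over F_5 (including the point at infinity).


For each x in F_5, count y with y^2 = x^3 + 0 x + 3 mod 5:
  x = 1: RHS = 4, y in [2, 3]  -> 2 point(s)
  x = 2: RHS = 1, y in [1, 4]  -> 2 point(s)
  x = 3: RHS = 0, y in [0]  -> 1 point(s)
Affine points: 5. Add the point at infinity: total = 6.

#E(F_5) = 6


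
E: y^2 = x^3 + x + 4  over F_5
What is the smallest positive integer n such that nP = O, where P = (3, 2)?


Compute successive multiples of P until we hit O:
  1P = (3, 2)
  2P = (3, 3)
  3P = O

ord(P) = 3


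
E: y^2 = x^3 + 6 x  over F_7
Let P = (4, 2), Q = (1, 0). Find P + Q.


P != Q, so use the chord formula.
s = (y2 - y1) / (x2 - x1) = (5) / (4) mod 7 = 3
x3 = s^2 - x1 - x2 mod 7 = 3^2 - 4 - 1 = 4
y3 = s (x1 - x3) - y1 mod 7 = 3 * (4 - 4) - 2 = 5

P + Q = (4, 5)


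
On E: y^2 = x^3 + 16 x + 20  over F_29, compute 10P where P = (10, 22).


k = 10 = 1010_2 (binary, LSB first: 0101)
Double-and-add from P = (10, 22):
  bit 0 = 0: acc unchanged = O
  bit 1 = 1: acc = O + (16, 14) = (16, 14)
  bit 2 = 0: acc unchanged = (16, 14)
  bit 3 = 1: acc = (16, 14) + (0, 22) = (6, 10)

10P = (6, 10)


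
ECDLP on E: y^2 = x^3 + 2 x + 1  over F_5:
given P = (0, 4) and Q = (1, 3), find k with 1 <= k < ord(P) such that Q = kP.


Enumerate multiples of P until we hit Q = (1, 3):
  1P = (0, 4)
  2P = (1, 2)
  3P = (3, 2)
  4P = (3, 3)
  5P = (1, 3)
Match found at i = 5.

k = 5


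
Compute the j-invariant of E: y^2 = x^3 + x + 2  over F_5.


Delta = -16(4 a^3 + 27 b^2) mod 5 = 3
-1728 * (4 a)^3 = -1728 * (4*1)^3 mod 5 = 3
j = 3 * 3^(-1) mod 5 = 1

j = 1 (mod 5)


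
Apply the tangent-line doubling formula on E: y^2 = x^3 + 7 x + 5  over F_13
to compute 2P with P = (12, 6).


Doubling: s = (3 x1^2 + a) / (2 y1)
s = (3*12^2 + 7) / (2*6) mod 13 = 3
x3 = s^2 - 2 x1 mod 13 = 3^2 - 2*12 = 11
y3 = s (x1 - x3) - y1 mod 13 = 3 * (12 - 11) - 6 = 10

2P = (11, 10)


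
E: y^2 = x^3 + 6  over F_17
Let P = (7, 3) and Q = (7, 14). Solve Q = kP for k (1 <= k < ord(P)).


Enumerate multiples of P until we hit Q = (7, 14):
  1P = (7, 3)
  2P = (4, 11)
  3P = (15, 7)
  4P = (8, 5)
  5P = (6, 16)
  6P = (3, 13)
  7P = (9, 2)
  8P = (14, 9)
  9P = (12, 0)
  10P = (14, 8)
  11P = (9, 15)
  12P = (3, 4)
  13P = (6, 1)
  14P = (8, 12)
  15P = (15, 10)
  16P = (4, 6)
  17P = (7, 14)
Match found at i = 17.

k = 17


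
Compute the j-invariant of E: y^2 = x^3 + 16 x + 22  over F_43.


Delta = -16(4 a^3 + 27 b^2) mod 43 = 5
-1728 * (4 a)^3 = -1728 * (4*16)^3 mod 43 = 1
j = 1 * 5^(-1) mod 43 = 26

j = 26 (mod 43)


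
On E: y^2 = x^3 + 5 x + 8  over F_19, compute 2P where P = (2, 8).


Doubling: s = (3 x1^2 + a) / (2 y1)
s = (3*2^2 + 5) / (2*8) mod 19 = 7
x3 = s^2 - 2 x1 mod 19 = 7^2 - 2*2 = 7
y3 = s (x1 - x3) - y1 mod 19 = 7 * (2 - 7) - 8 = 14

2P = (7, 14)


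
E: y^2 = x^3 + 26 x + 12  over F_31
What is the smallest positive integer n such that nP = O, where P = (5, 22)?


Compute successive multiples of P until we hit O:
  1P = (5, 22)
  2P = (30, 27)
  3P = (1, 16)
  4P = (4, 26)
  5P = (7, 17)
  6P = (2, 17)
  7P = (13, 6)
  8P = (17, 2)
  ... (continuing to 21P)
  21P = O

ord(P) = 21


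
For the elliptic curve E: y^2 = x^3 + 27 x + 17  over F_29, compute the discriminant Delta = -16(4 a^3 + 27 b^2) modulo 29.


4 a^3 + 27 b^2 = 4*27^3 + 27*17^2 = 78732 + 7803 = 86535
Delta = -16 * (86535) = -1384560
Delta mod 29 = 16

Delta = 16 (mod 29)


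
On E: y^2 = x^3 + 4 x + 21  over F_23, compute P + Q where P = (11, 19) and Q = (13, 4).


P != Q, so use the chord formula.
s = (y2 - y1) / (x2 - x1) = (8) / (2) mod 23 = 4
x3 = s^2 - x1 - x2 mod 23 = 4^2 - 11 - 13 = 15
y3 = s (x1 - x3) - y1 mod 23 = 4 * (11 - 15) - 19 = 11

P + Q = (15, 11)


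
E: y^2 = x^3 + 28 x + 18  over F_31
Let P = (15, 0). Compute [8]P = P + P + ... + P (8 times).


k = 8 = 1000_2 (binary, LSB first: 0001)
Double-and-add from P = (15, 0):
  bit 0 = 0: acc unchanged = O
  bit 1 = 0: acc unchanged = O
  bit 2 = 0: acc unchanged = O
  bit 3 = 1: acc = O + O = O

8P = O


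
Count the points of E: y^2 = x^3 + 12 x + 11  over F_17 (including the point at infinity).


For each x in F_17, count y with y^2 = x^3 + 12 x + 11 mod 17:
  x = 2: RHS = 9, y in [3, 14]  -> 2 point(s)
  x = 4: RHS = 4, y in [2, 15]  -> 2 point(s)
  x = 5: RHS = 9, y in [3, 14]  -> 2 point(s)
  x = 7: RHS = 13, y in [8, 9]  -> 2 point(s)
  x = 9: RHS = 15, y in [7, 10]  -> 2 point(s)
  x = 10: RHS = 9, y in [3, 14]  -> 2 point(s)
  x = 12: RHS = 13, y in [8, 9]  -> 2 point(s)
  x = 13: RHS = 1, y in [1, 16]  -> 2 point(s)
  x = 14: RHS = 16, y in [4, 13]  -> 2 point(s)
  x = 15: RHS = 13, y in [8, 9]  -> 2 point(s)
  x = 16: RHS = 15, y in [7, 10]  -> 2 point(s)
Affine points: 22. Add the point at infinity: total = 23.

#E(F_17) = 23


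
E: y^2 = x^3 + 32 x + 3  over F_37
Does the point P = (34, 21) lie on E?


Check whether y^2 = x^3 + 32 x + 3 (mod 37) for (x, y) = (34, 21).
LHS: y^2 = 21^2 mod 37 = 34
RHS: x^3 + 32 x + 3 = 34^3 + 32*34 + 3 mod 37 = 28
LHS != RHS

No, not on the curve


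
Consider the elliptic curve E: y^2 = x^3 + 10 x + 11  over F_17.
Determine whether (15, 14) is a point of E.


Check whether y^2 = x^3 + 10 x + 11 (mod 17) for (x, y) = (15, 14).
LHS: y^2 = 14^2 mod 17 = 9
RHS: x^3 + 10 x + 11 = 15^3 + 10*15 + 11 mod 17 = 0
LHS != RHS

No, not on the curve


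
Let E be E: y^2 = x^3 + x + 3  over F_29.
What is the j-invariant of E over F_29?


Delta = -16(4 a^3 + 27 b^2) mod 29 = 21
-1728 * (4 a)^3 = -1728 * (4*1)^3 mod 29 = 14
j = 14 * 21^(-1) mod 29 = 20

j = 20 (mod 29)


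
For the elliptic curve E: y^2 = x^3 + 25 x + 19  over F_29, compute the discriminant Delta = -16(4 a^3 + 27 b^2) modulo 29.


4 a^3 + 27 b^2 = 4*25^3 + 27*19^2 = 62500 + 9747 = 72247
Delta = -16 * (72247) = -1155952
Delta mod 29 = 17

Delta = 17 (mod 29)


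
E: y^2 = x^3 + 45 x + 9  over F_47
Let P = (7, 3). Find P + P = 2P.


Doubling: s = (3 x1^2 + a) / (2 y1)
s = (3*7^2 + 45) / (2*3) mod 47 = 32
x3 = s^2 - 2 x1 mod 47 = 32^2 - 2*7 = 23
y3 = s (x1 - x3) - y1 mod 47 = 32 * (7 - 23) - 3 = 2

2P = (23, 2)


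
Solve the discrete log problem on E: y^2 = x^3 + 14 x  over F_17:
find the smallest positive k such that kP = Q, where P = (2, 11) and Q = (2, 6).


Enumerate multiples of P until we hit Q = (2, 6):
  1P = (2, 11)
  2P = (4, 16)
  3P = (13, 4)
  4P = (1, 10)
  5P = (15, 10)
  6P = (16, 11)
  7P = (16, 6)
  8P = (15, 7)
  9P = (1, 7)
  10P = (13, 13)
  11P = (4, 1)
  12P = (2, 6)
Match found at i = 12.

k = 12


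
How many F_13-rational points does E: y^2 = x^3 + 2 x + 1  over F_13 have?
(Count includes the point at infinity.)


For each x in F_13, count y with y^2 = x^3 + 2 x + 1 mod 13:
  x = 0: RHS = 1, y in [1, 12]  -> 2 point(s)
  x = 1: RHS = 4, y in [2, 11]  -> 2 point(s)
  x = 2: RHS = 0, y in [0]  -> 1 point(s)
  x = 8: RHS = 9, y in [3, 10]  -> 2 point(s)
Affine points: 7. Add the point at infinity: total = 8.

#E(F_13) = 8


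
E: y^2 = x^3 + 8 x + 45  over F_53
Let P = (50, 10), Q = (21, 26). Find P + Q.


P != Q, so use the chord formula.
s = (y2 - y1) / (x2 - x1) = (16) / (24) mod 53 = 36
x3 = s^2 - x1 - x2 mod 53 = 36^2 - 50 - 21 = 6
y3 = s (x1 - x3) - y1 mod 53 = 36 * (50 - 6) - 10 = 37

P + Q = (6, 37)


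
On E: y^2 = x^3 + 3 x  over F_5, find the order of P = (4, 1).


Compute successive multiples of P until we hit O:
  1P = (4, 1)
  2P = (1, 3)
  3P = (1, 2)
  4P = (4, 4)
  5P = O

ord(P) = 5


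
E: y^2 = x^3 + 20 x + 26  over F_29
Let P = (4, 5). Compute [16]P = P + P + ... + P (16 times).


k = 16 = 10000_2 (binary, LSB first: 00001)
Double-and-add from P = (4, 5):
  bit 0 = 0: acc unchanged = O
  bit 1 = 0: acc unchanged = O
  bit 2 = 0: acc unchanged = O
  bit 3 = 0: acc unchanged = O
  bit 4 = 1: acc = O + (20, 4) = (20, 4)

16P = (20, 4)


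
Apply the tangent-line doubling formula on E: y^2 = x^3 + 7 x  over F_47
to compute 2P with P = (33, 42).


Doubling: s = (3 x1^2 + a) / (2 y1)
s = (3*33^2 + 7) / (2*42) mod 47 = 11
x3 = s^2 - 2 x1 mod 47 = 11^2 - 2*33 = 8
y3 = s (x1 - x3) - y1 mod 47 = 11 * (33 - 8) - 42 = 45

2P = (8, 45)


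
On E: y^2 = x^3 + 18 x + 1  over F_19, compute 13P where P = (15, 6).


k = 13 = 1101_2 (binary, LSB first: 1011)
Double-and-add from P = (15, 6):
  bit 0 = 1: acc = O + (15, 6) = (15, 6)
  bit 1 = 0: acc unchanged = (15, 6)
  bit 2 = 1: acc = (15, 6) + (1, 18) = (8, 7)
  bit 3 = 1: acc = (8, 7) + (18, 18) = (2, 11)

13P = (2, 11)


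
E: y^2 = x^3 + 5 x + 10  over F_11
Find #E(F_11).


For each x in F_11, count y with y^2 = x^3 + 5 x + 10 mod 11:
  x = 1: RHS = 5, y in [4, 7]  -> 2 point(s)
  x = 6: RHS = 3, y in [5, 6]  -> 2 point(s)
  x = 7: RHS = 3, y in [5, 6]  -> 2 point(s)
  x = 8: RHS = 1, y in [1, 10]  -> 2 point(s)
  x = 9: RHS = 3, y in [5, 6]  -> 2 point(s)
  x = 10: RHS = 4, y in [2, 9]  -> 2 point(s)
Affine points: 12. Add the point at infinity: total = 13.

#E(F_11) = 13


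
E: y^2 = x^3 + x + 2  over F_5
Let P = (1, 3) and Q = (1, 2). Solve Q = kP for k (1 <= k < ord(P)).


Enumerate multiples of P until we hit Q = (1, 2):
  1P = (1, 3)
  2P = (4, 0)
  3P = (1, 2)
Match found at i = 3.

k = 3


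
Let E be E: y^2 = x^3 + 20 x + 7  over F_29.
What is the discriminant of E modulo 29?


4 a^3 + 27 b^2 = 4*20^3 + 27*7^2 = 32000 + 1323 = 33323
Delta = -16 * (33323) = -533168
Delta mod 29 = 26

Delta = 26 (mod 29)


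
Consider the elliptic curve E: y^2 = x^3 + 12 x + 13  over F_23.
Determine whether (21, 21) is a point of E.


Check whether y^2 = x^3 + 12 x + 13 (mod 23) for (x, y) = (21, 21).
LHS: y^2 = 21^2 mod 23 = 4
RHS: x^3 + 12 x + 13 = 21^3 + 12*21 + 13 mod 23 = 4
LHS = RHS

Yes, on the curve


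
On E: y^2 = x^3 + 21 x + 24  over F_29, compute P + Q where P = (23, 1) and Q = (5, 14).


P != Q, so use the chord formula.
s = (y2 - y1) / (x2 - x1) = (13) / (11) mod 29 = 17
x3 = s^2 - x1 - x2 mod 29 = 17^2 - 23 - 5 = 0
y3 = s (x1 - x3) - y1 mod 29 = 17 * (23 - 0) - 1 = 13

P + Q = (0, 13)


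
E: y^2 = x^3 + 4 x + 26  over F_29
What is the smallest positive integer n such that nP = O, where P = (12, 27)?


Compute successive multiples of P until we hit O:
  1P = (12, 27)
  2P = (25, 27)
  3P = (21, 2)
  4P = (3, 6)
  5P = (13, 19)
  6P = (10, 15)
  7P = (14, 19)
  8P = (19, 1)
  ... (continuing to 27P)
  27P = O

ord(P) = 27


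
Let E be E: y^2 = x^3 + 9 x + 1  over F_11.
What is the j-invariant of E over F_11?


Delta = -16(4 a^3 + 27 b^2) mod 11 = 3
-1728 * (4 a)^3 = -1728 * (4*9)^3 mod 11 = 6
j = 6 * 3^(-1) mod 11 = 2

j = 2 (mod 11)


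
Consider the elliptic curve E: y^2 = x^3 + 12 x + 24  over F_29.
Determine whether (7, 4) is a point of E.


Check whether y^2 = x^3 + 12 x + 24 (mod 29) for (x, y) = (7, 4).
LHS: y^2 = 4^2 mod 29 = 16
RHS: x^3 + 12 x + 24 = 7^3 + 12*7 + 24 mod 29 = 16
LHS = RHS

Yes, on the curve


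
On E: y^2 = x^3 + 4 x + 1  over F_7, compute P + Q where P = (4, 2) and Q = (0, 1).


P != Q, so use the chord formula.
s = (y2 - y1) / (x2 - x1) = (6) / (3) mod 7 = 2
x3 = s^2 - x1 - x2 mod 7 = 2^2 - 4 - 0 = 0
y3 = s (x1 - x3) - y1 mod 7 = 2 * (4 - 0) - 2 = 6

P + Q = (0, 6)


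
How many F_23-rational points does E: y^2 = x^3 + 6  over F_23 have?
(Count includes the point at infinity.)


For each x in F_23, count y with y^2 = x^3 + 0 x + 6 mod 23:
  x = 0: RHS = 6, y in [11, 12]  -> 2 point(s)
  x = 4: RHS = 1, y in [1, 22]  -> 2 point(s)
  x = 5: RHS = 16, y in [4, 19]  -> 2 point(s)
  x = 7: RHS = 4, y in [2, 21]  -> 2 point(s)
  x = 8: RHS = 12, y in [9, 14]  -> 2 point(s)
  x = 11: RHS = 3, y in [7, 16]  -> 2 point(s)
  x = 12: RHS = 9, y in [3, 20]  -> 2 point(s)
  x = 13: RHS = 18, y in [8, 15]  -> 2 point(s)
  x = 14: RHS = 13, y in [6, 17]  -> 2 point(s)
  x = 15: RHS = 0, y in [0]  -> 1 point(s)
  x = 16: RHS = 8, y in [10, 13]  -> 2 point(s)
  x = 20: RHS = 2, y in [5, 18]  -> 2 point(s)
Affine points: 23. Add the point at infinity: total = 24.

#E(F_23) = 24


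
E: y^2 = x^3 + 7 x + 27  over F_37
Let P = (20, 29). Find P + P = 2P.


Doubling: s = (3 x1^2 + a) / (2 y1)
s = (3*20^2 + 7) / (2*29) mod 37 = 24
x3 = s^2 - 2 x1 mod 37 = 24^2 - 2*20 = 18
y3 = s (x1 - x3) - y1 mod 37 = 24 * (20 - 18) - 29 = 19

2P = (18, 19)


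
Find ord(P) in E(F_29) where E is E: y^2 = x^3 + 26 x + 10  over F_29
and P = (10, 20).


Compute successive multiples of P until we hit O:
  1P = (10, 20)
  2P = (13, 15)
  3P = (12, 22)
  4P = (8, 11)
  5P = (24, 4)
  6P = (4, 27)
  7P = (22, 23)
  8P = (17, 0)
  ... (continuing to 16P)
  16P = O

ord(P) = 16


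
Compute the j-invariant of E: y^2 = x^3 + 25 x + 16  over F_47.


Delta = -16(4 a^3 + 27 b^2) mod 47 = 18
-1728 * (4 a)^3 = -1728 * (4*25)^3 mod 47 = 26
j = 26 * 18^(-1) mod 47 = 38

j = 38 (mod 47)


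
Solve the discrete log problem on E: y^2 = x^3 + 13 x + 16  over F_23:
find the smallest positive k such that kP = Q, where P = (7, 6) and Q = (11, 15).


Enumerate multiples of P until we hit Q = (11, 15):
  1P = (7, 6)
  2P = (13, 6)
  3P = (3, 17)
  4P = (22, 18)
  5P = (2, 21)
  6P = (0, 19)
  7P = (11, 8)
  8P = (11, 15)
Match found at i = 8.

k = 8


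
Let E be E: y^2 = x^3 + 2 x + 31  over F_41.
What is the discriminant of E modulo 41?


4 a^3 + 27 b^2 = 4*2^3 + 27*31^2 = 32 + 25947 = 25979
Delta = -16 * (25979) = -415664
Delta mod 41 = 35

Delta = 35 (mod 41)


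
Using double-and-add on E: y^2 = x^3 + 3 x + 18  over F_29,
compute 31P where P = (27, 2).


k = 31 = 11111_2 (binary, LSB first: 11111)
Double-and-add from P = (27, 2):
  bit 0 = 1: acc = O + (27, 2) = (27, 2)
  bit 1 = 1: acc = (27, 2) + (9, 22) = (15, 4)
  bit 2 = 1: acc = (15, 4) + (12, 10) = (6, 7)
  bit 3 = 1: acc = (6, 7) + (5, 19) = (17, 9)
  bit 4 = 1: acc = (17, 9) + (20, 25) = (14, 7)

31P = (14, 7)


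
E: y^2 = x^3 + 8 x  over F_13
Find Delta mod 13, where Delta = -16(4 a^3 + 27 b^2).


4 a^3 + 27 b^2 = 4*8^3 + 27*0^2 = 2048 + 0 = 2048
Delta = -16 * (2048) = -32768
Delta mod 13 = 5

Delta = 5 (mod 13)


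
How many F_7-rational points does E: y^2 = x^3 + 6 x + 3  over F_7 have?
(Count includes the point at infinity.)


For each x in F_7, count y with y^2 = x^3 + 6 x + 3 mod 7:
  x = 2: RHS = 2, y in [3, 4]  -> 2 point(s)
  x = 4: RHS = 0, y in [0]  -> 1 point(s)
  x = 5: RHS = 4, y in [2, 5]  -> 2 point(s)
Affine points: 5. Add the point at infinity: total = 6.

#E(F_7) = 6


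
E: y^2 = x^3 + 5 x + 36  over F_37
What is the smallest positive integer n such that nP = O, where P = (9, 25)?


Compute successive multiples of P until we hit O:
  1P = (9, 25)
  2P = (23, 21)
  3P = (30, 18)
  4P = (31, 7)
  5P = (31, 30)
  6P = (30, 19)
  7P = (23, 16)
  8P = (9, 12)
  ... (continuing to 9P)
  9P = O

ord(P) = 9


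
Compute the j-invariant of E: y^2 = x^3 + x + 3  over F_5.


Delta = -16(4 a^3 + 27 b^2) mod 5 = 3
-1728 * (4 a)^3 = -1728 * (4*1)^3 mod 5 = 3
j = 3 * 3^(-1) mod 5 = 1

j = 1 (mod 5)


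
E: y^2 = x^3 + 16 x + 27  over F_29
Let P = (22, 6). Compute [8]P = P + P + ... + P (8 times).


k = 8 = 1000_2 (binary, LSB first: 0001)
Double-and-add from P = (22, 6):
  bit 0 = 0: acc unchanged = O
  bit 1 = 0: acc unchanged = O
  bit 2 = 0: acc unchanged = O
  bit 3 = 1: acc = O + (21, 24) = (21, 24)

8P = (21, 24)


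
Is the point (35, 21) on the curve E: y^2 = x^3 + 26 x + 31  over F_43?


Check whether y^2 = x^3 + 26 x + 31 (mod 43) for (x, y) = (35, 21).
LHS: y^2 = 21^2 mod 43 = 11
RHS: x^3 + 26 x + 31 = 35^3 + 26*35 + 31 mod 43 = 42
LHS != RHS

No, not on the curve


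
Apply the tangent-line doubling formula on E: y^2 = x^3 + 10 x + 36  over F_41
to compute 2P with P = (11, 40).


Doubling: s = (3 x1^2 + a) / (2 y1)
s = (3*11^2 + 10) / (2*40) mod 41 = 39
x3 = s^2 - 2 x1 mod 41 = 39^2 - 2*11 = 23
y3 = s (x1 - x3) - y1 mod 41 = 39 * (11 - 23) - 40 = 25

2P = (23, 25)


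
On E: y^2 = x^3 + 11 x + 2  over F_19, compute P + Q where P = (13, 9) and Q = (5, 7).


P != Q, so use the chord formula.
s = (y2 - y1) / (x2 - x1) = (17) / (11) mod 19 = 5
x3 = s^2 - x1 - x2 mod 19 = 5^2 - 13 - 5 = 7
y3 = s (x1 - x3) - y1 mod 19 = 5 * (13 - 7) - 9 = 2

P + Q = (7, 2)


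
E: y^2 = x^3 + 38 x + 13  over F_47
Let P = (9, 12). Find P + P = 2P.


Doubling: s = (3 x1^2 + a) / (2 y1)
s = (3*9^2 + 38) / (2*12) mod 47 = 45
x3 = s^2 - 2 x1 mod 47 = 45^2 - 2*9 = 33
y3 = s (x1 - x3) - y1 mod 47 = 45 * (9 - 33) - 12 = 36

2P = (33, 36)


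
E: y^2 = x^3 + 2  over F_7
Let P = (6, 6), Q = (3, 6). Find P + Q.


P != Q, so use the chord formula.
s = (y2 - y1) / (x2 - x1) = (0) / (4) mod 7 = 0
x3 = s^2 - x1 - x2 mod 7 = 0^2 - 6 - 3 = 5
y3 = s (x1 - x3) - y1 mod 7 = 0 * (6 - 5) - 6 = 1

P + Q = (5, 1)


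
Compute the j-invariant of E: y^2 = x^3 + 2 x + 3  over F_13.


Delta = -16(4 a^3 + 27 b^2) mod 13 = 7
-1728 * (4 a)^3 = -1728 * (4*2)^3 mod 13 = 5
j = 5 * 7^(-1) mod 13 = 10

j = 10 (mod 13)


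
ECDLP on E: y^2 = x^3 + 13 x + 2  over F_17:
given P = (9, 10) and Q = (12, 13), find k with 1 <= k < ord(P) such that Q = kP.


Enumerate multiples of P until we hit Q = (12, 13):
  1P = (9, 10)
  2P = (1, 4)
  3P = (15, 11)
  4P = (2, 11)
  5P = (14, 15)
  6P = (12, 4)
  7P = (0, 6)
  8P = (4, 13)
  9P = (3, 0)
  10P = (4, 4)
  11P = (0, 11)
  12P = (12, 13)
Match found at i = 12.

k = 12


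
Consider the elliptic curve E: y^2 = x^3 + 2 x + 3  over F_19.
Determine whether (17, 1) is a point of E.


Check whether y^2 = x^3 + 2 x + 3 (mod 19) for (x, y) = (17, 1).
LHS: y^2 = 1^2 mod 19 = 1
RHS: x^3 + 2 x + 3 = 17^3 + 2*17 + 3 mod 19 = 10
LHS != RHS

No, not on the curve


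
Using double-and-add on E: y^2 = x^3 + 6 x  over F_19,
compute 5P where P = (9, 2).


k = 5 = 101_2 (binary, LSB first: 101)
Double-and-add from P = (9, 2):
  bit 0 = 1: acc = O + (9, 2) = (9, 2)
  bit 1 = 0: acc unchanged = (9, 2)
  bit 2 = 1: acc = (9, 2) + (7, 10) = (0, 0)

5P = (0, 0)


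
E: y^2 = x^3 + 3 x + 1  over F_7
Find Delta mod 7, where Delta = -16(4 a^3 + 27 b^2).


4 a^3 + 27 b^2 = 4*3^3 + 27*1^2 = 108 + 27 = 135
Delta = -16 * (135) = -2160
Delta mod 7 = 3

Delta = 3 (mod 7)


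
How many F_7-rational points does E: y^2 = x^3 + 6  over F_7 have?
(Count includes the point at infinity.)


For each x in F_7, count y with y^2 = x^3 + 0 x + 6 mod 7:
  x = 1: RHS = 0, y in [0]  -> 1 point(s)
  x = 2: RHS = 0, y in [0]  -> 1 point(s)
  x = 4: RHS = 0, y in [0]  -> 1 point(s)
Affine points: 3. Add the point at infinity: total = 4.

#E(F_7) = 4


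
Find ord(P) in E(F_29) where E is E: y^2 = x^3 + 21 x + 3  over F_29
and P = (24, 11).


Compute successive multiples of P until we hit O:
  1P = (24, 11)
  2P = (1, 5)
  3P = (5, 28)
  4P = (20, 19)
  5P = (18, 6)
  6P = (3, 21)
  7P = (9, 15)
  8P = (2, 16)
  ... (continuing to 18P)
  18P = O

ord(P) = 18


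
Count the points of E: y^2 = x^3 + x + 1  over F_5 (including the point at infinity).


For each x in F_5, count y with y^2 = x^3 + 1 x + 1 mod 5:
  x = 0: RHS = 1, y in [1, 4]  -> 2 point(s)
  x = 2: RHS = 1, y in [1, 4]  -> 2 point(s)
  x = 3: RHS = 1, y in [1, 4]  -> 2 point(s)
  x = 4: RHS = 4, y in [2, 3]  -> 2 point(s)
Affine points: 8. Add the point at infinity: total = 9.

#E(F_5) = 9


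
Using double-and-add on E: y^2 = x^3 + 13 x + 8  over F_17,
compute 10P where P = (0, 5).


k = 10 = 1010_2 (binary, LSB first: 0101)
Double-and-add from P = (0, 5):
  bit 0 = 0: acc unchanged = O
  bit 1 = 1: acc = O + (9, 2) = (9, 2)
  bit 2 = 0: acc unchanged = (9, 2)
  bit 3 = 1: acc = (9, 2) + (6, 9) = (15, 12)

10P = (15, 12)
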